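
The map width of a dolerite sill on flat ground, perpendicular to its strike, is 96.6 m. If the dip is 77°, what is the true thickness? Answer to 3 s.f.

94.1 m

True thickness t = w · sin(dip) = 96.6 × sin 77°
t = 96.6 × 0.9744 = 94.124 m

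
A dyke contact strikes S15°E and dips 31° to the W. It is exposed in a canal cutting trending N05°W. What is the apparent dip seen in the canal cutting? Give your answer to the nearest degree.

6°

Angle between strike (S15°E) and section (N05°W): β = 10°.
tan(apparent dip) = tan 31° · sin 10° = 0.1043
α = arctan(0.1043) = 5.96°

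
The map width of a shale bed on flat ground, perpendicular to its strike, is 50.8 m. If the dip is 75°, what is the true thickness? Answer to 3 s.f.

49.1 m

True thickness t = w · sin(dip) = 50.8 × sin 75°
t = 50.8 × 0.9659 = 49.069 m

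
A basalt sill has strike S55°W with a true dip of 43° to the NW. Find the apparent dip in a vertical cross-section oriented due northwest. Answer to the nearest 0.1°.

Angle between strike (S55°W) and section (due northwest): β = 80°.
tan(apparent dip) = tan 43° · sin 80° = 0.9183
apparent dip = arctan 0.9183 = 42.56°

42.6°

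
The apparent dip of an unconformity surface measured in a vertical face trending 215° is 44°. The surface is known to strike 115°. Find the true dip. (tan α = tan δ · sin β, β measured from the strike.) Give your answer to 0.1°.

β = acute angle between strike 115° and section 215° = 80°.
tan(true dip) = tan 44° / sin 80° = 0.9806
δ = arctan(0.9806) = 44.44°

44.4°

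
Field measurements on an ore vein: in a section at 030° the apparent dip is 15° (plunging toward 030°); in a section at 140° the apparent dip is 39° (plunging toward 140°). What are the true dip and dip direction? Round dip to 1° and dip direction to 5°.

Each apparent-dip line lies in the plane. As unit vectors (x east, y north, z up), v₁ plunges 15°→030° and v₂ plunges 39°→140°.
The plane normal is n = v₁ × v₂ ∝ (0.681, -0.175, 0.705).
True dip = arccos(n_z / |n|) = arccos(0.7085) = 44.9°.
Dip direction = azimuth of (n_x, n_y) = atan2(0.681, -0.175) = 104°.

true dip 45°, dip direction 105°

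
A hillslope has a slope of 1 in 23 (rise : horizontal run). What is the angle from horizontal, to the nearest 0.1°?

tan θ = 1/23 = 0.0435
θ = arctan(0.0435) = 2.49°

2.5°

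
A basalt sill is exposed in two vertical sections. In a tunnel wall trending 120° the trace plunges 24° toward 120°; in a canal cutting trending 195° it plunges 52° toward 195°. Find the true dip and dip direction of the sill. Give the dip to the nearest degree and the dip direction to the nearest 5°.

true dip 52°, dip direction 190°

Represent each trace as a vector plunging at its apparent dip toward its trend (east-north-up frame): v₁ = (0.791, -0.457, -0.407), v₂ = (-0.159, -0.595, -0.788).
The plane normal is n = v₁ × v₂ ∝ (-0.118, -0.688, 0.543).
tan δ = √(n_x²+n_y²)/n_z = 0.698/0.543, so δ = 52.1°.
Dip direction = atan2(-0.118, -0.688) = 190° (azimuth of n's horizontal projection).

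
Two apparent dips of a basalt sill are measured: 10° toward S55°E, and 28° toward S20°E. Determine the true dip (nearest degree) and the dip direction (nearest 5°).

true dip 35°, dip direction 200°

The two traces are lines in the plane: v₁ = (sin 125°·cos 10°, cos 125°·cos 10°, −sin 10°), v₂ = (sin 160°·cos 28°, cos 160°·cos 28°, −sin 28°).
The plane normal is n = v₁ × v₂ ∝ (-0.121, -0.326, 0.499).
True dip = arccos(n_z / |n|) = arccos(0.8201) = 34.9°.
Dip direction = azimuth of (n_x, n_y) = atan2(-0.121, -0.326) = 200°.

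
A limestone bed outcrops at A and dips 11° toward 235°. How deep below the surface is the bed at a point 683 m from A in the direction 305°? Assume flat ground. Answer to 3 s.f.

The hole lies 70° from the dip direction, so the down-dip offset is 683 × cos 70° = 233.60 m.
Depth = down-dip offset × tan(dip) = 233.60 × tan 11° = 233.60 × 0.1944
Depth = 45.41 m

45.4 m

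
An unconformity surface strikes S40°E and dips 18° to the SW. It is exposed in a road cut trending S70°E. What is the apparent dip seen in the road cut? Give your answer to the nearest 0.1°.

The section lies 30° from the strike.
tan(apparent dip) = tan 18° · sin 30° = 0.1625
α = arctan(0.1625) = 9.23°

9.2°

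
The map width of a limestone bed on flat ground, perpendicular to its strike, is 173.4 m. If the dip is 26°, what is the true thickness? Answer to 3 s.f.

76.0 m

True thickness t = w · sin(dip) = 173.4 × sin 26°
t = 173.4 × 0.4384 = 76.014 m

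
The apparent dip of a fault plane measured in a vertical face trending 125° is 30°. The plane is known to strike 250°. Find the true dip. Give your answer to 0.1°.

β = acute angle between strike 250° and section 125° = 55°.
tan δ = tan α / sin β = tan 30° / sin 55° = 0.5774 / 0.8192 = 0.7048
δ = arctan(0.7048) = 35.18°

35.2°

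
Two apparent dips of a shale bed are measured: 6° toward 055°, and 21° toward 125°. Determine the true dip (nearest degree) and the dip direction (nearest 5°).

The two traces are lines in the plane: v₁ = (sin 55°·cos 6°, cos 55°·cos 6°, −sin 6°), v₂ = (sin 125°·cos 21°, cos 125°·cos 21°, −sin 21°).
n = v₁ × v₂ = (0.260, -0.212, 0.872) (taken with n_z > 0).
Dip δ = arctan(|n_h|/n_z) = arctan(0.336/0.872) = 21.1°.
Dip direction = azimuth of (n_x, n_y) = atan2(0.260, -0.212) = 129°.

true dip 21°, dip direction 130°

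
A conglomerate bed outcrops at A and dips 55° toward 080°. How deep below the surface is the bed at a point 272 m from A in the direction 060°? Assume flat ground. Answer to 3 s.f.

The hole lies 20° from the dip direction, so the down-dip offset is 272 × cos 20° = 255.60 m.
Depth = down-dip offset × tan(dip) = 255.60 × tan 55° = 255.60 × 1.4281
Depth = 365.03 m

365 m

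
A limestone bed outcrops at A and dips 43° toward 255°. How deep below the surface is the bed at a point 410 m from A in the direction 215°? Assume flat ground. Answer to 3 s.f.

293 m

The hole lies 40° from the dip direction, so the down-dip offset is 410 × cos 40° = 314.08 m.
Depth = down-dip offset × tan(dip) = 314.08 × tan 43° = 314.08 × 0.9325
Depth = 292.88 m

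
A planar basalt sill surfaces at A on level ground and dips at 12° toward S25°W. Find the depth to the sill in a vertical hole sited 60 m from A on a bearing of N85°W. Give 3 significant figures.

The hole lies 70° from the dip direction, so the down-dip offset is 60 × cos 70° = 20.52 m.
Depth = down-dip offset × tan(dip) = 20.52 × tan 12° = 20.52 × 0.2126
Depth = 4.36 m

4.36 m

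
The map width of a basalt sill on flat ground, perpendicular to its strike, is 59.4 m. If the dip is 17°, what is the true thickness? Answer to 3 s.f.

True thickness t = w · sin(dip) = 59.4 × sin 17°
t = 59.4 × 0.2924 = 17.367 m

17.4 m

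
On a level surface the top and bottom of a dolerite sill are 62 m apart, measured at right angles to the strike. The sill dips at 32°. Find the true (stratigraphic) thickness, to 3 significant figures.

32.9 m

True thickness t = w · sin(dip) = 62 × sin 32°
t = 62 × 0.5299 = 32.855 m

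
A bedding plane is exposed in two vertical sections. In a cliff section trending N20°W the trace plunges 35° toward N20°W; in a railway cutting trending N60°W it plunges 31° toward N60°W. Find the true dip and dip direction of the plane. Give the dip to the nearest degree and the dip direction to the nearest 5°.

The two traces are lines in the plane: v₁ = (sin 340°·cos 35°, cos 340°·cos 35°, −sin 35°), v₂ = (sin 300°·cos 31°, cos 300°·cos 31°, −sin 31°).
The plane normal is n = v₁ × v₂ ∝ (-0.151, 0.281, 0.451).
True dip = arccos(n_z / |n|) = arccos(0.8164) = 35.3°.
Dip direction = atan2(-0.151, 0.281) = 332° (azimuth of n's horizontal projection).

true dip 35°, dip direction 330°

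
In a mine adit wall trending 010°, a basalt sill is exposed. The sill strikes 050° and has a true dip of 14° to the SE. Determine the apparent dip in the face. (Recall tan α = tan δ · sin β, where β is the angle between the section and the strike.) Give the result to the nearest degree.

The strike is 050° and the section trends 010°; the acute angle between them is β = 40°.
tan(apparent dip) = tan 14° · sin 40° = 0.1603
apparent dip = arctan 0.1603 = 9.11°

9°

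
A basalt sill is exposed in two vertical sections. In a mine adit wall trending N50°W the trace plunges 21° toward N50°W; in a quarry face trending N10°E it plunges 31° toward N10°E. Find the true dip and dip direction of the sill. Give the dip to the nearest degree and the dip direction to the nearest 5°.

Each apparent-dip line lies in the plane. As unit vectors (x east, y north, z up), v₁ plunges 21°→N50°W and v₂ plunges 31°→N10°E.
n = v₁ × v₂ = (0.007, 0.422, 0.693) (taken with n_z > 0).
Dip δ = arctan(|n_h|/n_z) = arctan(0.422/0.693) = 31.3°.
Dip direction = azimuth of (n_x, n_y) = atan2(0.007, 0.422) = 1°.

true dip 31°, dip direction 000°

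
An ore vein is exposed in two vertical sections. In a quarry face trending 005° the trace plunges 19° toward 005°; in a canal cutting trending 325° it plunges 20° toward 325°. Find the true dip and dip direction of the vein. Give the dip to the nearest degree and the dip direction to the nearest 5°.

true dip 21°, dip direction 340°

The two traces are lines in the plane: v₁ = (sin 5°·cos 19°, cos 5°·cos 19°, −sin 19°), v₂ = (sin 325°·cos 20°, cos 325°·cos 20°, −sin 20°).
n = v₁ × v₂ = (-0.072, 0.204, 0.571) (taken with n_z > 0).
True dip = arccos(n_z / |n|) = arccos(0.9354) = 20.7°.
Dip direction = atan2(-0.072, 0.204) = 341° (azimuth of n's horizontal projection).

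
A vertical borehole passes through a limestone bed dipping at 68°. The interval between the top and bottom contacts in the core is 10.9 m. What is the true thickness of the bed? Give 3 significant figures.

True thickness t = h · cos(dip) = 10.9 × cos 68°
t = 10.9 × 0.3746 = 4.083 m

4.08 m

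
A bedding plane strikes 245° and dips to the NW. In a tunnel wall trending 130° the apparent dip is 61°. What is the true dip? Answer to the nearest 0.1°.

β = acute angle between strike 245° and section 130° = 65°.
tan(true dip) = tan 61° / sin 65° = 1.9905
δ = arctan(1.9905) = 63.33°

63.3°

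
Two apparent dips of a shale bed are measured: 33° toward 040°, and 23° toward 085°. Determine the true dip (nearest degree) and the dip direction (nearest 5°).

true dip 33°, dip direction 035°

Each apparent-dip line lies in the plane. As unit vectors (x east, y north, z up), v₁ plunges 33°→040° and v₂ plunges 23°→085°.
The plane normal is n = v₁ × v₂ ∝ (0.207, 0.289, 0.546).
Dip δ = arctan(|n_h|/n_z) = arctan(0.356/0.546) = 33.1°.
The horizontal component of n points toward azimuth atan2(n_x, n_y) = 36°, the dip direction.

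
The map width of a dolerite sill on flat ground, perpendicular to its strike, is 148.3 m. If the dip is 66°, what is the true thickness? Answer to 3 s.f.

True thickness t = w · sin(dip) = 148.3 × sin 66°
t = 148.3 × 0.9135 = 135.479 m

135 m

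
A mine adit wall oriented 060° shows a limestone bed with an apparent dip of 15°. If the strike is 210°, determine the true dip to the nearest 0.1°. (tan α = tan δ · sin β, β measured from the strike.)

28.2°

β = acute angle between strike 210° and section 060° = 30°.
tan δ = tan α / sin β = tan 15° / sin 30° = 0.2679 / 0.5000 = 0.5359
true dip = arctan 0.5359 = 28.19°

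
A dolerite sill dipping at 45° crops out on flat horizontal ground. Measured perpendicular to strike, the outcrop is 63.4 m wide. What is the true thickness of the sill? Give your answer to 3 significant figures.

True thickness t = w · sin(dip) = 63.4 × sin 45°
t = 63.4 × 0.7071 = 44.831 m

44.8 m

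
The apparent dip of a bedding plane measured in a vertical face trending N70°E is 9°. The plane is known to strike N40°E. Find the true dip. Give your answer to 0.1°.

β = acute angle between strike N40°E and section N70°E = 30°.
tan δ = tan α / sin β = tan 9° / sin 30° = 0.1584 / 0.5000 = 0.3168
δ = arctan(0.3168) = 17.58°

17.6°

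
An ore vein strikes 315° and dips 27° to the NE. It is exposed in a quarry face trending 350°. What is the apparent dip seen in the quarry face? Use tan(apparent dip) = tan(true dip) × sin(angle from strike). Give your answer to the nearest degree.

16°

The section lies 35° from the strike.
tan α = tan 27° × sin 35° = 0.5095 × 0.5736 = 0.2923
apparent dip = arctan 0.2923 = 16.29°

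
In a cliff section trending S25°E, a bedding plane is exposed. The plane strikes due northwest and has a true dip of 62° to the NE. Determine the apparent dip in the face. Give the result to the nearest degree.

The section lies 20° from the strike.
tan α = tan 62° × sin 20° = 1.8807 × 0.3420 = 0.6432
α = arctan(0.6432) = 32.75°

33°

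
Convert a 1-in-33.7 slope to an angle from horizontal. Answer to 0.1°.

tan θ = 1/33.7 = 0.0297
θ = arctan(0.0297) = 1.70°

1.7°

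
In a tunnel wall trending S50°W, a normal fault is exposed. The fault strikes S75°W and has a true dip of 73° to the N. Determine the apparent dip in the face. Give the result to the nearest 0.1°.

54.1°

The strike is S75°W and the section trends S50°W; the acute angle between them is β = 25°.
tan α = tan 73° × sin 25° = 3.2709 × 0.4226 = 1.3823
apparent dip = arctan 1.3823 = 54.12°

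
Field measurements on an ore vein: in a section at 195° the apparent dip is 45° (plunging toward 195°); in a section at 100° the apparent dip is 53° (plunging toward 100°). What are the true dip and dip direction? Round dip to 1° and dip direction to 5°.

The two traces are lines in the plane: v₁ = (sin 195°·cos 45°, cos 195°·cos 45°, −sin 45°), v₂ = (sin 100°·cos 53°, cos 100°·cos 53°, −sin 53°).
n = v₁ × v₂ = (0.472, -0.565, 0.424) (taken with n_z > 0).
tan δ = √(n_x²+n_y²)/n_z = 0.736/0.424, so δ = 60.1°.
Dip direction = azimuth of (n_x, n_y) = atan2(0.472, -0.565) = 140°.

true dip 60°, dip direction 140°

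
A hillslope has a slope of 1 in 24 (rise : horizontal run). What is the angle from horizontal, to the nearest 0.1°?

2.4°

tan θ = 1/24 = 0.0417
θ = arctan(0.0417) = 2.39°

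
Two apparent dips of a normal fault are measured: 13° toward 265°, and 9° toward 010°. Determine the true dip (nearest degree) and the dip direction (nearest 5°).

Represent each trace as a vector plunging at its apparent dip toward its trend (east-north-up frame): v₁ = (-0.971, -0.085, -0.225), v₂ = (0.172, 0.973, -0.156).
n = v₁ × v₂ = (-0.232, 0.190, 0.930) (taken with n_z > 0).
tan δ = √(n_x²+n_y²)/n_z = 0.300/0.930, so δ = 17.9°.
Dip direction = azimuth of (n_x, n_y) = atan2(-0.232, 0.190) = 309°.

true dip 18°, dip direction 310°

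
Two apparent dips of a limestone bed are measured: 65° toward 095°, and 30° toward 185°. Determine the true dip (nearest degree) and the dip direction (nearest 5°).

Represent each trace as a vector plunging at its apparent dip toward its trend (east-north-up frame): v₁ = (0.421, -0.037, -0.906), v₂ = (-0.075, -0.863, -0.500).
Cross product v₁ × v₂ gives the pole to the plane: n ∝ (0.763, -0.279, 0.366).
Dip δ = arctan(|n_h|/n_z) = arctan(0.813/0.366) = 65.8°.
The horizontal component of n points toward azimuth atan2(n_x, n_y) = 110°, the dip direction.

true dip 66°, dip direction 110°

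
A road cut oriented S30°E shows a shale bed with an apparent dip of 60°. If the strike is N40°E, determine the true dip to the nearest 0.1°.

61.5°

β = acute angle between strike N40°E and section S30°E = 70°.
tan δ = tan α / sin β = tan 60° / sin 70° = 1.7321 / 0.9397 = 1.8432
true dip = arctan 1.8432 = 61.52°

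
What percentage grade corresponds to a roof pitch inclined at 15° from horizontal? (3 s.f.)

grade % = 100 × tan 15° = 100 × 0.2679

26.8%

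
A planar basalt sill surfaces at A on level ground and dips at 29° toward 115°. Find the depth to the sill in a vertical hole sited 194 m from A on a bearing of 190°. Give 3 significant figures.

The hole lies 75° from the dip direction, so the down-dip offset is 194 × cos 75° = 50.21 m.
Depth = down-dip offset × tan(dip) = 50.21 × tan 29° = 50.21 × 0.5543
Depth = 27.83 m

27.8 m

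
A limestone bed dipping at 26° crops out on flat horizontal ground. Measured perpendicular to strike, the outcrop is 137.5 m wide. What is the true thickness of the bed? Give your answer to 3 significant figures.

True thickness t = w · sin(dip) = 137.5 × sin 26°
t = 137.5 × 0.4384 = 60.276 m

60.3 m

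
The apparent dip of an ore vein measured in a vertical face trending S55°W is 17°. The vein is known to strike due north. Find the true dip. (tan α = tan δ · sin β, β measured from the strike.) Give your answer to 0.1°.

20.5°

β = acute angle between strike due north and section S55°W = 55°.
tan δ = tan α / sin β = tan 17° / sin 55° = 0.3057 / 0.8192 = 0.3732
δ = arctan(0.3732) = 20.47°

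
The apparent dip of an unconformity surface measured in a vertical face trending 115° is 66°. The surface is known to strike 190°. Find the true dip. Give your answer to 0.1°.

The section is 75° from the strike.
tan(true dip) = tan 66° / sin 75° = 2.3253
δ = arctan(2.3253) = 66.73°

66.7°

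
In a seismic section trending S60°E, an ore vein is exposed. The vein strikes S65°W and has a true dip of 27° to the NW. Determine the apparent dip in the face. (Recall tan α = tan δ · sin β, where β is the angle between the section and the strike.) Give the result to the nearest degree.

23°

Angle between strike (S65°W) and section (S60°E): β = 55°.
tan α = tan 27° × sin 55° = 0.5095 × 0.8192 = 0.4174
α = arctan(0.4174) = 22.65°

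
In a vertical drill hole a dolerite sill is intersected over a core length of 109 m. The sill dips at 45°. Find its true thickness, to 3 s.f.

True thickness t = h · cos(dip) = 109 × cos 45°
t = 109 × 0.7071 = 77.075 m

77.1 m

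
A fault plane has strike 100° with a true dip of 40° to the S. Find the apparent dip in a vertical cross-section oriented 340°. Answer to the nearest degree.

The strike is 100° and the section trends 340°; the acute angle between them is β = 60°.
tan α = tan 40° × sin 60° = 0.8391 × 0.8660 = 0.7267
α = arctan(0.7267) = 36.01°

36°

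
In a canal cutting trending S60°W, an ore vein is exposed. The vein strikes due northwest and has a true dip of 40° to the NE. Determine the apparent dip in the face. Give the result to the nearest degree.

39°

Angle between strike (due northwest) and section (S60°W): β = 75°.
tan(apparent dip) = tan 40° · sin 75° = 0.8105
apparent dip = arctan 0.8105 = 39.03°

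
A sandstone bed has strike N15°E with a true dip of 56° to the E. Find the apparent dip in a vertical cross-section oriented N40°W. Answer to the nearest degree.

51°

The strike is N15°E and the section trends N40°W; the acute angle between them is β = 55°.
tan α = tan 56° × sin 55° = 1.4826 × 0.8192 = 1.2144
apparent dip = arctan 1.2144 = 50.53°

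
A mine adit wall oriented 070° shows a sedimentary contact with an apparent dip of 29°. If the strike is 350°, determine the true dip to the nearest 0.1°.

The section is 80° from the strike.
tan(true dip) = tan 29° / sin 80° = 0.5629
δ = arctan(0.5629) = 29.37°

29.4°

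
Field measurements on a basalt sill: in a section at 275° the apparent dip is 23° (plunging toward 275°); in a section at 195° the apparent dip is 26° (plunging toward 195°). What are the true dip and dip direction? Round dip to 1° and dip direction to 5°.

Each apparent-dip line lies in the plane. As unit vectors (x east, y north, z up), v₁ plunges 23°→275° and v₂ plunges 26°→195°.
n = v₁ × v₂ = (-0.374, -0.311, 0.815) (taken with n_z > 0).
Dip δ = arctan(|n_h|/n_z) = arctan(0.487/0.815) = 30.9°.
Dip direction = azimuth of (n_x, n_y) = atan2(-0.374, -0.311) = 230°.

true dip 31°, dip direction 230°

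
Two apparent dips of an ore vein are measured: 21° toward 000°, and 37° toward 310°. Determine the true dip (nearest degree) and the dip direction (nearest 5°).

Represent each trace as a vector plunging at its apparent dip toward its trend (east-north-up frame): v₁ = (0.000, 0.934, -0.358), v₂ = (-0.612, 0.513, -0.602).
Cross product v₁ × v₂ gives the pole to the plane: n ∝ (-0.378, 0.219, 0.571).
tan δ = √(n_x²+n_y²)/n_z = 0.437/0.571, so δ = 37.4°.
Dip direction = azimuth of (n_x, n_y) = atan2(-0.378, 0.219) = 300°.

true dip 37°, dip direction 300°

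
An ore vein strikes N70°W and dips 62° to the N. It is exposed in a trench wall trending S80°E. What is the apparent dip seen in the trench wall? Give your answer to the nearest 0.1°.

18.1°

The strike is N70°W and the section trends S80°E; the acute angle between them is β = 10°.
tan(apparent dip) = tan 62° · sin 10° = 0.3266
apparent dip = arctan 0.3266 = 18.09°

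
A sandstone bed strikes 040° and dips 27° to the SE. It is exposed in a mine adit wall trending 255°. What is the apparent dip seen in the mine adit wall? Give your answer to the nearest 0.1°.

Angle between strike (040°) and section (255°): β = 35°.
tan(apparent dip) = tan 27° · sin 35° = 0.2923
apparent dip = arctan 0.2923 = 16.29°

16.3°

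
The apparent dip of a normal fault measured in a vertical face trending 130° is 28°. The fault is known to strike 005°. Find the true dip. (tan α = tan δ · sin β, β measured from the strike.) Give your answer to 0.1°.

33.0°

The section is 55° from the strike.
tan δ = tan α / sin β = tan 28° / sin 55° = 0.5317 / 0.8192 = 0.6491
δ = arctan(0.6491) = 32.99°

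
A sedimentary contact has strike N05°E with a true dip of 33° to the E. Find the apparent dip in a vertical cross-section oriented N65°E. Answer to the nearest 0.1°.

29.4°

The section lies 60° from the strike.
tan(apparent dip) = tan 33° · sin 60° = 0.5624
apparent dip = arctan 0.5624 = 29.35°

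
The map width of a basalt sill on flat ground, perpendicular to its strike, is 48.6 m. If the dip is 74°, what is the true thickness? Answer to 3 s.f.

True thickness t = w · sin(dip) = 48.6 × sin 74°
t = 48.6 × 0.9613 = 46.717 m

46.7 m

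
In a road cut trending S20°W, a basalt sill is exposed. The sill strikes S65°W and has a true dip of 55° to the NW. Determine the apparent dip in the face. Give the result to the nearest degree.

45°

Angle between strike (S65°W) and section (S20°W): β = 45°.
tan(apparent dip) = tan 55° · sin 45° = 1.0099
apparent dip = arctan 1.0099 = 45.28°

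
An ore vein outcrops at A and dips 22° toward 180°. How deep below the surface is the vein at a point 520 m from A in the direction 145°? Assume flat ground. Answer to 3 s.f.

172 m

The hole lies 35° from the dip direction, so the down-dip offset is 520 × cos 35° = 425.96 m.
Depth = down-dip offset × tan(dip) = 425.96 × tan 22° = 425.96 × 0.4040
Depth = 172.10 m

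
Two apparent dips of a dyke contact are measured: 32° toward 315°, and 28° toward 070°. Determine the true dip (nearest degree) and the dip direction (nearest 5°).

The two traces are lines in the plane: v₁ = (sin 315°·cos 32°, cos 315°·cos 32°, −sin 32°), v₂ = (sin 70°·cos 28°, cos 70°·cos 28°, −sin 28°).
n = v₁ × v₂ = (0.121, 0.721, 0.679) (taken with n_z > 0).
True dip = arccos(n_z / |n|) = arccos(0.6802) = 47.1°.
Dip direction = azimuth of (n_x, n_y) = atan2(0.121, 0.721) = 10°.

true dip 47°, dip direction 010°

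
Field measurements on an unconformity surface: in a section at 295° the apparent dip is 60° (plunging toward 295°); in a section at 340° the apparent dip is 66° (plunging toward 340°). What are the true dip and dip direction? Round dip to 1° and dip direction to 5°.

Each apparent-dip line lies in the plane. As unit vectors (x east, y north, z up), v₁ plunges 60°→295° and v₂ plunges 66°→340°.
n = v₁ × v₂ = (-0.138, 0.294, 0.144) (taken with n_z > 0).
True dip = arccos(n_z / |n|) = arccos(0.4054) = 66.1°.
The horizontal component of n points toward azimuth atan2(n_x, n_y) = 335°, the dip direction.

true dip 66°, dip direction 335°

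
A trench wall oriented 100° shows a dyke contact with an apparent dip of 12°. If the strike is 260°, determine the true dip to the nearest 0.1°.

β = acute angle between strike 260° and section 100° = 20°.
tan δ = tan α / sin β = tan 12° / sin 20° = 0.2126 / 0.3420 = 0.6215
δ = arctan(0.6215) = 31.86°

31.9°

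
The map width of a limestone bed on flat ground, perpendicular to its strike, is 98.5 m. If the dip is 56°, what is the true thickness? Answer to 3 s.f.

True thickness t = w · sin(dip) = 98.5 × sin 56°
t = 98.5 × 0.8290 = 81.660 m

81.7 m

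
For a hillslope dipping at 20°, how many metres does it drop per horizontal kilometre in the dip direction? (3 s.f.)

drop per km = 1000 × tan 20° = 1000 × 0.3640

364 m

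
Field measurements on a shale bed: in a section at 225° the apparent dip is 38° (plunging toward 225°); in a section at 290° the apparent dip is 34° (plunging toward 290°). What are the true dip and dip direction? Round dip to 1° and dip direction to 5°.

true dip 41°, dip direction 250°

Each apparent-dip line lies in the plane. As unit vectors (x east, y north, z up), v₁ plunges 38°→225° and v₂ plunges 34°→290°.
The plane normal is n = v₁ × v₂ ∝ (-0.486, -0.168, 0.592).
tan δ = √(n_x²+n_y²)/n_z = 0.514/0.592, so δ = 41.0°.
The horizontal component of n points toward azimuth atan2(n_x, n_y) = 251°, the dip direction.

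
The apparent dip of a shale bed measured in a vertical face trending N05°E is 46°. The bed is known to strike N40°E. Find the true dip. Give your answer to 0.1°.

The section is 35° from the strike.
tan δ = tan α / sin β = tan 46° / sin 35° = 1.0355 / 0.5736 = 1.8054
δ = arctan(1.8054) = 61.02°

61.0°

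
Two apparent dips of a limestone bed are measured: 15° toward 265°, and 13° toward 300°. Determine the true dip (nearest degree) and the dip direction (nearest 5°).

true dip 15°, dip direction 270°

Represent each trace as a vector plunging at its apparent dip toward its trend (east-north-up frame): v₁ = (-0.962, -0.084, -0.259), v₂ = (-0.844, 0.487, -0.225).
Cross product v₁ × v₂ gives the pole to the plane: n ∝ (-0.145, -0.002, 0.540).
Dip δ = arctan(|n_h|/n_z) = arctan(0.145/0.540) = 15.0°.
Dip direction = atan2(-0.145, -0.002) = 269° (azimuth of n's horizontal projection).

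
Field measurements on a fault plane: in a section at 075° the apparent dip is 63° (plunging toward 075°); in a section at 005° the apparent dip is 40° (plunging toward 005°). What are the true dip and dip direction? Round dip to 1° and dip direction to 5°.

true dip 63°, dip direction 070°

Represent each trace as a vector plunging at its apparent dip toward its trend (east-north-up frame): v₁ = (0.439, 0.118, -0.891), v₂ = (0.067, 0.763, -0.643).
n = v₁ × v₂ = (0.604, 0.222, 0.327) (taken with n_z > 0).
Dip δ = arctan(|n_h|/n_z) = arctan(0.644/0.327) = 63.1°.
The horizontal component of n points toward azimuth atan2(n_x, n_y) = 70°, the dip direction.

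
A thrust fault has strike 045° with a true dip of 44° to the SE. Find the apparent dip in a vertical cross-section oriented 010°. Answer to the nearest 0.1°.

The section lies 35° from the strike.
tan α = tan 44° × sin 35° = 0.9657 × 0.5736 = 0.5539
α = arctan(0.5539) = 28.98°

29.0°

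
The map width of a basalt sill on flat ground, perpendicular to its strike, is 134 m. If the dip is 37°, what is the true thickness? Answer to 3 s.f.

True thickness t = w · sin(dip) = 134 × sin 37°
t = 134 × 0.6018 = 80.643 m

80.6 m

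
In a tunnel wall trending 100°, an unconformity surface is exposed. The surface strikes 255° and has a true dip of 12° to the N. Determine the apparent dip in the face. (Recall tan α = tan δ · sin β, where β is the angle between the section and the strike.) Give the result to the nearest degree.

5°

Angle between strike (255°) and section (100°): β = 25°.
tan(apparent dip) = tan 12° · sin 25° = 0.0898
apparent dip = arctan 0.0898 = 5.13°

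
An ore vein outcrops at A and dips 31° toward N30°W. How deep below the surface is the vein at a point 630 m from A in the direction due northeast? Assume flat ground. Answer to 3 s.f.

The hole lies 75° from the dip direction, so the down-dip offset is 630 × cos 75° = 163.06 m.
Depth = down-dip offset × tan(dip) = 163.06 × tan 31° = 163.06 × 0.6009
Depth = 97.97 m

98.0 m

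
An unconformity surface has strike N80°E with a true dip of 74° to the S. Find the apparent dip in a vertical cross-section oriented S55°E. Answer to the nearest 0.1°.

67.9°

The strike is N80°E and the section trends S55°E; the acute angle between them is β = 45°.
tan(apparent dip) = tan 74° · sin 45° = 2.4660
apparent dip = arctan 2.4660 = 67.93°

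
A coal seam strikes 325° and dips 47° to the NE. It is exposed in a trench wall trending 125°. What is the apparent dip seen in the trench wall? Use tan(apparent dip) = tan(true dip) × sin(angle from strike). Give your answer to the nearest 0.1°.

Angle between strike (325°) and section (125°): β = 20°.
tan α = tan 47° × sin 20° = 1.0724 × 0.3420 = 0.3668
apparent dip = arctan 0.3668 = 20.14°

20.1°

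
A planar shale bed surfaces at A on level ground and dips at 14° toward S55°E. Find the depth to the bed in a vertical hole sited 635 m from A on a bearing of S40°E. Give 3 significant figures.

153 m

The hole lies 15° from the dip direction, so the down-dip offset is 635 × cos 15° = 613.36 m.
Depth = down-dip offset × tan(dip) = 613.36 × tan 14° = 613.36 × 0.2493
Depth = 152.93 m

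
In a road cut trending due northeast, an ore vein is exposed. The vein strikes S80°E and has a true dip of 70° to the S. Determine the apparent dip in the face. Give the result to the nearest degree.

The section lies 55° from the strike.
tan α = tan 70° × sin 55° = 2.7475 × 0.8192 = 2.2506
α = arctan(2.2506) = 66.04°

66°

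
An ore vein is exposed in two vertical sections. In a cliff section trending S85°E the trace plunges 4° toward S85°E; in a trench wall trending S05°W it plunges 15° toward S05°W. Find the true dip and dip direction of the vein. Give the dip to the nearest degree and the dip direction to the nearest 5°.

The two traces are lines in the plane: v₁ = (sin 95°·cos 4°, cos 95°·cos 4°, −sin 4°), v₂ = (sin 185°·cos 15°, cos 185°·cos 15°, −sin 15°).
Cross product v₁ × v₂ gives the pole to the plane: n ∝ (0.045, -0.263, 0.964).
tan δ = √(n_x²+n_y²)/n_z = 0.267/0.964, so δ = 15.5°.
Dip direction = atan2(0.045, -0.263) = 170° (azimuth of n's horizontal projection).

true dip 15°, dip direction 170°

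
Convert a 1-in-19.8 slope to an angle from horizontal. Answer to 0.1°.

tan θ = 1/19.8 = 0.0505
θ = arctan(0.0505) = 2.89°

2.9°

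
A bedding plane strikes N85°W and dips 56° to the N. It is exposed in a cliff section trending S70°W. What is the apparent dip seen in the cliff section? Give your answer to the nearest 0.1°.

Angle between strike (N85°W) and section (S70°W): β = 25°.
tan(apparent dip) = tan 56° · sin 25° = 0.6266
α = arctan(0.6266) = 32.07°

32.1°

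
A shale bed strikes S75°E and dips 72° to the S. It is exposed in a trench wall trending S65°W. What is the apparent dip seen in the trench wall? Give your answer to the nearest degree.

63°

The strike is S75°E and the section trends S65°W; the acute angle between them is β = 40°.
tan(apparent dip) = tan 72° · sin 40° = 1.9783
apparent dip = arctan 1.9783 = 63.18°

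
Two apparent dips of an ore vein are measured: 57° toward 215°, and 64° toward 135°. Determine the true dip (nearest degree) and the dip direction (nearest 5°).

Represent each trace as a vector plunging at its apparent dip toward its trend (east-north-up frame): v₁ = (-0.312, -0.446, -0.839), v₂ = (0.310, -0.310, -0.899).
n = v₁ × v₂ = (0.141, -0.541, 0.235) (taken with n_z > 0).
Dip δ = arctan(|n_h|/n_z) = arctan(0.559/0.235) = 67.2°.
Dip direction = atan2(0.141, -0.541) = 165° (azimuth of n's horizontal projection).

true dip 67°, dip direction 165°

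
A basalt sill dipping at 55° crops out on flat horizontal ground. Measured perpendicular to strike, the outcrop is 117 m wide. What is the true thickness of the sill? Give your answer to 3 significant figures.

True thickness t = w · sin(dip) = 117 × sin 55°
t = 117 × 0.8192 = 95.841 m

95.8 m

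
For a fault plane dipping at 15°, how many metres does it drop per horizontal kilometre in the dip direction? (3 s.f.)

268 m

drop per km = 1000 × tan 15° = 1000 × 0.2679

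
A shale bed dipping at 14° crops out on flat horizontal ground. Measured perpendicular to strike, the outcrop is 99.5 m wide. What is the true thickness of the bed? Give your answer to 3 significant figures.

True thickness t = w · sin(dip) = 99.5 × sin 14°
t = 99.5 × 0.2419 = 24.071 m

24.1 m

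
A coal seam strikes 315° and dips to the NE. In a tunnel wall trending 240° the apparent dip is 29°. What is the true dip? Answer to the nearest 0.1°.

29.8°

The section is 75° from the strike.
tan(true dip) = tan 29° / sin 75° = 0.5739
δ = arctan(0.5739) = 29.85°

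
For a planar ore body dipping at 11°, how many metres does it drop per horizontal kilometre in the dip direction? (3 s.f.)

194 m

drop per km = 1000 × tan 11° = 1000 × 0.1944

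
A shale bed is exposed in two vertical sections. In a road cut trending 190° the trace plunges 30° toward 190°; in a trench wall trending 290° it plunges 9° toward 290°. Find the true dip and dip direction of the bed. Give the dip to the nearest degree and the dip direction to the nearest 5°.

Represent each trace as a vector plunging at its apparent dip toward its trend (east-north-up frame): v₁ = (-0.150, -0.853, -0.500), v₂ = (-0.928, 0.338, -0.156).
n = v₁ × v₂ = (-0.302, -0.441, 0.842) (taken with n_z > 0).
tan δ = √(n_x²+n_y²)/n_z = 0.534/0.842, so δ = 32.4°.
Dip direction = atan2(-0.302, -0.441) = 214° (azimuth of n's horizontal projection).

true dip 32°, dip direction 215°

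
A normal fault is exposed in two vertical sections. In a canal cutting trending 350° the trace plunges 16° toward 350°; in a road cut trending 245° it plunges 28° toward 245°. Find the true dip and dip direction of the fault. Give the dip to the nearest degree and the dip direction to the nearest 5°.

The two traces are lines in the plane: v₁ = (sin 350°·cos 16°, cos 350°·cos 16°, −sin 16°), v₂ = (sin 245°·cos 28°, cos 245°·cos 28°, −sin 28°).
The plane normal is n = v₁ × v₂ ∝ (-0.547, 0.142, 0.820).
Dip δ = arctan(|n_h|/n_z) = arctan(0.565/0.820) = 34.6°.
The horizontal component of n points toward azimuth atan2(n_x, n_y) = 285°, the dip direction.

true dip 35°, dip direction 285°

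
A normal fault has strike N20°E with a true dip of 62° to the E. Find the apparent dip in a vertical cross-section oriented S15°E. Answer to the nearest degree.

The section lies 35° from the strike.
tan α = tan 62° × sin 35° = 1.8807 × 0.5736 = 1.0787
apparent dip = arctan 1.0787 = 47.17°

47°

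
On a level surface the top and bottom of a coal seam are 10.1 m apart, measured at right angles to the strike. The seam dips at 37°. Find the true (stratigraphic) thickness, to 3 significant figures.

6.08 m

True thickness t = w · sin(dip) = 10.1 × sin 37°
t = 10.1 × 0.6018 = 6.078 m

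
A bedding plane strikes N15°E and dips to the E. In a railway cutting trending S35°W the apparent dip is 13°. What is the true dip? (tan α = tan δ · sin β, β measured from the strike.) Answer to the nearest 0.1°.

The section is 20° from the strike.
tan δ = tan α / sin β = tan 13° / sin 20° = 0.2309 / 0.3420 = 0.6750
true dip = arctan 0.6750 = 34.02°

34.0°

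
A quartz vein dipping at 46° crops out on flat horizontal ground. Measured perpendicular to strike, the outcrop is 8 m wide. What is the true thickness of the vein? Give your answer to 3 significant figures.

5.75 m

True thickness t = w · sin(dip) = 8 × sin 46°
t = 8 × 0.7193 = 5.755 m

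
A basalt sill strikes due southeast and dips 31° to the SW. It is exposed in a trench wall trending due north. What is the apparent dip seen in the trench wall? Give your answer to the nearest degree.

The strike is due southeast and the section trends due north; the acute angle between them is β = 45°.
tan α = tan 31° × sin 45° = 0.6009 × 0.7071 = 0.4249
apparent dip = arctan 0.4249 = 23.02°

23°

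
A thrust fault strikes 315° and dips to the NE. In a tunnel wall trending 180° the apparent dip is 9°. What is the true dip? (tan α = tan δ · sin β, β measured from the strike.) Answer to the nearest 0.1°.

12.6°

The section is 45° from the strike.
tan(true dip) = tan 9° / sin 45° = 0.2240
true dip = arctan 0.2240 = 12.63°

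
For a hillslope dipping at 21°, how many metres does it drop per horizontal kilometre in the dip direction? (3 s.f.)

384 m

drop per km = 1000 × tan 21° = 1000 × 0.3839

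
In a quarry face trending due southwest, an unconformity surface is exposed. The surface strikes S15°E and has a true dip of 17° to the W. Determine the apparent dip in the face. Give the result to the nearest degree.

15°

The section lies 60° from the strike.
tan α = tan 17° × sin 60° = 0.3057 × 0.8660 = 0.2648
apparent dip = arctan 0.2648 = 14.83°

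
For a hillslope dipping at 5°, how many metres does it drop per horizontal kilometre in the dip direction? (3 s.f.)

drop per km = 1000 × tan 5° = 1000 × 0.0875

87.5 m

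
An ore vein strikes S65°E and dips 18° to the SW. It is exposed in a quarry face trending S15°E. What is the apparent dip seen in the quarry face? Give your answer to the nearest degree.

14°

The strike is S65°E and the section trends S15°E; the acute angle between them is β = 50°.
tan α = tan 18° × sin 50° = 0.3249 × 0.7660 = 0.2489
α = arctan(0.2489) = 13.98°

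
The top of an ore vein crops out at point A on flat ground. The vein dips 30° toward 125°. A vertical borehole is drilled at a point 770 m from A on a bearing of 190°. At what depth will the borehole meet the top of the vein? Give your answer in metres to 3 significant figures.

The hole lies 65° from the dip direction, so the down-dip offset is 770 × cos 65° = 325.42 m.
Depth = down-dip offset × tan(dip) = 325.42 × tan 30° = 325.42 × 0.5774
Depth = 187.88 m

188 m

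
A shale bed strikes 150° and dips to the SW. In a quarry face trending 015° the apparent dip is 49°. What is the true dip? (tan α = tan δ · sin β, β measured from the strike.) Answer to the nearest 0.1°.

β = acute angle between strike 150° and section 015° = 45°.
tan(true dip) = tan 49° / sin 45° = 1.6269
δ = arctan(1.6269) = 58.42°

58.4°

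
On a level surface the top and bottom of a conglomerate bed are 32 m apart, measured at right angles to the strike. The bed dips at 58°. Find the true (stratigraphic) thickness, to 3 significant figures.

True thickness t = w · sin(dip) = 32 × sin 58°
t = 32 × 0.8480 = 27.138 m

27.1 m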